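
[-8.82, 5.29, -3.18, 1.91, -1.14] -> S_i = -8.82*(-0.60)^i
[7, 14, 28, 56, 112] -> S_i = 7*2^i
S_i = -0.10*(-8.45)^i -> [-0.1, 0.84, -7.14, 60.34, -509.83]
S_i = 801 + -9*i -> [801, 792, 783, 774, 765]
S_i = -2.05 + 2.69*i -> [-2.05, 0.64, 3.33, 6.02, 8.71]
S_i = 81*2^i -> [81, 162, 324, 648, 1296]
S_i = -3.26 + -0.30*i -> [-3.26, -3.56, -3.86, -4.16, -4.46]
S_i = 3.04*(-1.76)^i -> [3.04, -5.35, 9.42, -16.57, 29.17]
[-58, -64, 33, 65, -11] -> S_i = Random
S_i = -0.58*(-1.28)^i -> [-0.58, 0.74, -0.95, 1.22, -1.56]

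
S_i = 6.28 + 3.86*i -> [6.28, 10.14, 14.0, 17.86, 21.72]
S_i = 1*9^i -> [1, 9, 81, 729, 6561]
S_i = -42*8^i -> [-42, -336, -2688, -21504, -172032]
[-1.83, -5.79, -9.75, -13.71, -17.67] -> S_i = -1.83 + -3.96*i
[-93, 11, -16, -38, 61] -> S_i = Random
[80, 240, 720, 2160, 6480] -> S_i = 80*3^i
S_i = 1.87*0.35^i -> [1.87, 0.65, 0.23, 0.08, 0.03]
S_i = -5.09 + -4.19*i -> [-5.09, -9.28, -13.47, -17.66, -21.85]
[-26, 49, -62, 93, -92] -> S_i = Random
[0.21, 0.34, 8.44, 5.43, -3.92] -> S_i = Random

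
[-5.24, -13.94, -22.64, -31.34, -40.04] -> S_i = -5.24 + -8.70*i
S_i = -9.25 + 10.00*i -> [-9.25, 0.75, 10.75, 20.75, 30.75]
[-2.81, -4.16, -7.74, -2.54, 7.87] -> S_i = Random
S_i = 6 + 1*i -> [6, 7, 8, 9, 10]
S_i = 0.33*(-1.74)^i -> [0.33, -0.57, 1.0, -1.74, 3.02]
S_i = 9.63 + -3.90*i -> [9.63, 5.73, 1.83, -2.07, -5.97]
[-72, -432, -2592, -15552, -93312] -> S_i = -72*6^i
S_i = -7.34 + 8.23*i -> [-7.34, 0.89, 9.12, 17.35, 25.58]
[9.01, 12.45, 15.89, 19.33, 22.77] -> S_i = 9.01 + 3.44*i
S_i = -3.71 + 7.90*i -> [-3.71, 4.19, 12.09, 19.99, 27.89]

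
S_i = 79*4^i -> [79, 316, 1264, 5056, 20224]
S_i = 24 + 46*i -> [24, 70, 116, 162, 208]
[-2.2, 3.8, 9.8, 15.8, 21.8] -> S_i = -2.20 + 6.00*i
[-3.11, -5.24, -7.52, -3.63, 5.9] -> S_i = Random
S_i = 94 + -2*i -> [94, 92, 90, 88, 86]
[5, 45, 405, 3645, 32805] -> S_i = 5*9^i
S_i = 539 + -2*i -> [539, 537, 535, 533, 531]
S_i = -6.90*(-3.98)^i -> [-6.9, 27.46, -109.3, 435.01, -1731.34]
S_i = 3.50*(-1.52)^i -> [3.5, -5.32, 8.09, -12.29, 18.68]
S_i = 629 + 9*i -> [629, 638, 647, 656, 665]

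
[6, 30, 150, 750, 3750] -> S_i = 6*5^i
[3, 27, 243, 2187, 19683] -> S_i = 3*9^i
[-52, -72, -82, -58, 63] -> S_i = Random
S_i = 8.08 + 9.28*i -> [8.08, 17.36, 26.64, 35.92, 45.2]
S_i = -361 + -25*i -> [-361, -386, -411, -436, -461]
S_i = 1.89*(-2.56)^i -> [1.89, -4.84, 12.39, -31.71, 81.17]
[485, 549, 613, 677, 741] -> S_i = 485 + 64*i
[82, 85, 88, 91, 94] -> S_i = 82 + 3*i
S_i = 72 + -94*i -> [72, -22, -116, -210, -304]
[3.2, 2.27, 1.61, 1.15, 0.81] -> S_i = 3.20*0.71^i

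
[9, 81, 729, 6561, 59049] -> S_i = 9*9^i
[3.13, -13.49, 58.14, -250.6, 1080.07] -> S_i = 3.13*(-4.31)^i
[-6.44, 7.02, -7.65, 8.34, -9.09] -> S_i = -6.44*(-1.09)^i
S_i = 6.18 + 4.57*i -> [6.18, 10.75, 15.32, 19.89, 24.46]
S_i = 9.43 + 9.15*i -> [9.43, 18.58, 27.73, 36.88, 46.03]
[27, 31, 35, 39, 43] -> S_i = 27 + 4*i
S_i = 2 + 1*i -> [2, 3, 4, 5, 6]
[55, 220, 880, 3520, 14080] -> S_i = 55*4^i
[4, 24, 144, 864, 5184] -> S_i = 4*6^i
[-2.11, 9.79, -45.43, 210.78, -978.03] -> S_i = -2.11*(-4.64)^i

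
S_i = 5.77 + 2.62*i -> [5.77, 8.39, 11.01, 13.63, 16.25]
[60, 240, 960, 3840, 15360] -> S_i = 60*4^i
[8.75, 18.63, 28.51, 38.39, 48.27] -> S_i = 8.75 + 9.88*i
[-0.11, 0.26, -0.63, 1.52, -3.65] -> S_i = -0.11*(-2.40)^i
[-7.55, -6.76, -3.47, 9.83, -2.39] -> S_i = Random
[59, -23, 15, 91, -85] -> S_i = Random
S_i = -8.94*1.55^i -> [-8.94, -13.86, -21.48, -33.29, -51.6]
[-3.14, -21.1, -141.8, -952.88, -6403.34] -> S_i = -3.14*6.72^i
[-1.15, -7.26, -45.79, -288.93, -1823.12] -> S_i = -1.15*6.31^i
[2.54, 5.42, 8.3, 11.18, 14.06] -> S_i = 2.54 + 2.88*i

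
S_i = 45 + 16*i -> [45, 61, 77, 93, 109]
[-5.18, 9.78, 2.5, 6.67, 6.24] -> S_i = Random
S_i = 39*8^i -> [39, 312, 2496, 19968, 159744]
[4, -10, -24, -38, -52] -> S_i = 4 + -14*i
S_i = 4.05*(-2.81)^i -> [4.05, -11.38, 31.98, -89.86, 252.51]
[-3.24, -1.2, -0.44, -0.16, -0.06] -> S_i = -3.24*0.37^i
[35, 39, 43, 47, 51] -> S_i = 35 + 4*i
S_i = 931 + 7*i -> [931, 938, 945, 952, 959]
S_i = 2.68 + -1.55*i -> [2.68, 1.13, -0.42, -1.97, -3.52]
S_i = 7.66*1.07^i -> [7.66, 8.2, 8.77, 9.38, 10.04]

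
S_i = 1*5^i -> [1, 5, 25, 125, 625]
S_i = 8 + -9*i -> [8, -1, -10, -19, -28]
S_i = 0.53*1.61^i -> [0.53, 0.85, 1.37, 2.21, 3.56]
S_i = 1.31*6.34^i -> [1.31, 8.31, 52.66, 333.84, 2116.55]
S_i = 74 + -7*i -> [74, 67, 60, 53, 46]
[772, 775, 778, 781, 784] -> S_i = 772 + 3*i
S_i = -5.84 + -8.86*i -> [-5.84, -14.7, -23.56, -32.42, -41.28]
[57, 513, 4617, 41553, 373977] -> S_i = 57*9^i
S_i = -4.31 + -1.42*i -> [-4.31, -5.73, -7.15, -8.57, -9.99]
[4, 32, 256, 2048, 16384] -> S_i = 4*8^i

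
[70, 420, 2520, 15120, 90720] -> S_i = 70*6^i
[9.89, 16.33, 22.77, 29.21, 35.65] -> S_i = 9.89 + 6.44*i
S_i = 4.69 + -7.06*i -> [4.69, -2.37, -9.43, -16.49, -23.55]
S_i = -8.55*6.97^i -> [-8.55, -59.59, -415.37, -2895.11, -20178.89]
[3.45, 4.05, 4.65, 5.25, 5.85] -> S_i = 3.45 + 0.60*i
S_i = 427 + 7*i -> [427, 434, 441, 448, 455]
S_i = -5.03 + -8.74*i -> [-5.03, -13.77, -22.51, -31.25, -39.99]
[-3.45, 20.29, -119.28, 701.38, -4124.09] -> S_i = -3.45*(-5.88)^i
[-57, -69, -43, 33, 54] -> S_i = Random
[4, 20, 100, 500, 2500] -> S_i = 4*5^i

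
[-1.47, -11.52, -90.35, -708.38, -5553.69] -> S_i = -1.47*7.84^i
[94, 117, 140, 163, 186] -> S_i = 94 + 23*i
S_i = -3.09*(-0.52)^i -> [-3.09, 1.61, -0.84, 0.43, -0.23]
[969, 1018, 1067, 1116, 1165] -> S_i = 969 + 49*i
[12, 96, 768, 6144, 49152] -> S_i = 12*8^i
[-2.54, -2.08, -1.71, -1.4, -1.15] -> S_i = -2.54*0.82^i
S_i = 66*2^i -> [66, 132, 264, 528, 1056]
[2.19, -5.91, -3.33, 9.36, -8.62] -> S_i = Random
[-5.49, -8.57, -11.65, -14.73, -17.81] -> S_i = -5.49 + -3.08*i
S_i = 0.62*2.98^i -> [0.62, 1.85, 5.51, 16.41, 48.89]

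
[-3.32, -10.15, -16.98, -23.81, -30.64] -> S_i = -3.32 + -6.83*i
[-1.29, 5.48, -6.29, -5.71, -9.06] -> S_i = Random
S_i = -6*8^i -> [-6, -48, -384, -3072, -24576]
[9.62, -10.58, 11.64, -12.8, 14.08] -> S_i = 9.62*(-1.10)^i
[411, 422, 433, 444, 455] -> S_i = 411 + 11*i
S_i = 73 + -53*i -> [73, 20, -33, -86, -139]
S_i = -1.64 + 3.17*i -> [-1.64, 1.53, 4.7, 7.87, 11.04]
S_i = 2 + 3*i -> [2, 5, 8, 11, 14]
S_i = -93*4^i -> [-93, -372, -1488, -5952, -23808]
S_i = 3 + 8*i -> [3, 11, 19, 27, 35]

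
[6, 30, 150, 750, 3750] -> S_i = 6*5^i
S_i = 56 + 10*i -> [56, 66, 76, 86, 96]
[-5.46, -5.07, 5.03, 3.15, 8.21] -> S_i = Random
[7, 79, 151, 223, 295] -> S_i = 7 + 72*i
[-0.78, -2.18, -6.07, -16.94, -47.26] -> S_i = -0.78*2.79^i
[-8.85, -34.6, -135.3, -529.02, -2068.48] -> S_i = -8.85*3.91^i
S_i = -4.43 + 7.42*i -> [-4.43, 2.99, 10.41, 17.83, 25.25]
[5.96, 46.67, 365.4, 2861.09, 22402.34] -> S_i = 5.96*7.83^i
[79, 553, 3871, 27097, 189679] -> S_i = 79*7^i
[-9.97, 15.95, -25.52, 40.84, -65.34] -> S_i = -9.97*(-1.60)^i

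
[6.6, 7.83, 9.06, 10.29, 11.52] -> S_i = 6.60 + 1.23*i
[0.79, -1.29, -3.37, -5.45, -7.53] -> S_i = 0.79 + -2.08*i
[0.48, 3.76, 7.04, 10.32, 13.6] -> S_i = 0.48 + 3.28*i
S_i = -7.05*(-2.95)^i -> [-7.05, 20.8, -61.35, 180.99, -533.92]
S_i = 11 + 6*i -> [11, 17, 23, 29, 35]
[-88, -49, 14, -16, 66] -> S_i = Random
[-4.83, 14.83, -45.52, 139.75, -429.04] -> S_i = -4.83*(-3.07)^i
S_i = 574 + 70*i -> [574, 644, 714, 784, 854]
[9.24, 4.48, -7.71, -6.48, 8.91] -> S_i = Random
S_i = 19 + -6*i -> [19, 13, 7, 1, -5]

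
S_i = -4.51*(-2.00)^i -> [-4.51, 9.02, -18.04, 36.08, -72.16]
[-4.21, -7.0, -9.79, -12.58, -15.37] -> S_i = -4.21 + -2.79*i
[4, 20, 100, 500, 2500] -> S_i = 4*5^i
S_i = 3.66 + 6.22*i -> [3.66, 9.88, 16.1, 22.32, 28.54]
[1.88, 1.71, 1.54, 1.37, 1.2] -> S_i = 1.88 + -0.17*i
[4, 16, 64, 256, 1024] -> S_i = 4*4^i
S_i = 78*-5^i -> [78, -390, 1950, -9750, 48750]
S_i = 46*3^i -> [46, 138, 414, 1242, 3726]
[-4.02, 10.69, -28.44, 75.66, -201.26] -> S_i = -4.02*(-2.66)^i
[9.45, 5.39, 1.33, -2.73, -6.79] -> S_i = 9.45 + -4.06*i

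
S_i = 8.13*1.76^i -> [8.13, 14.31, 25.18, 44.32, 78.01]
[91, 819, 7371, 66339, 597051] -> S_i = 91*9^i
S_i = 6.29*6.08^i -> [6.29, 38.24, 232.52, 1413.71, 8595.38]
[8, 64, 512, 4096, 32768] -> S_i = 8*8^i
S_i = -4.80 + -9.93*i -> [-4.8, -14.73, -24.66, -34.59, -44.52]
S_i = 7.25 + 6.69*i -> [7.25, 13.94, 20.63, 27.32, 34.01]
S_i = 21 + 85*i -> [21, 106, 191, 276, 361]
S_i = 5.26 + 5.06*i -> [5.26, 10.32, 15.38, 20.44, 25.5]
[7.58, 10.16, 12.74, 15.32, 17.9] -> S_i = 7.58 + 2.58*i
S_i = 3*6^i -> [3, 18, 108, 648, 3888]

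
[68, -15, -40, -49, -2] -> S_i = Random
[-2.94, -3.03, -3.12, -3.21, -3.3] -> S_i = -2.94 + -0.09*i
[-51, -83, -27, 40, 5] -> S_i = Random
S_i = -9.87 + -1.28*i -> [-9.87, -11.15, -12.43, -13.71, -14.99]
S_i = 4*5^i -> [4, 20, 100, 500, 2500]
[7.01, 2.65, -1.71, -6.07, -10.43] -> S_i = 7.01 + -4.36*i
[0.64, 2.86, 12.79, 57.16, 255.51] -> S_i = 0.64*4.47^i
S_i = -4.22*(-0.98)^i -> [-4.22, 4.14, -4.05, 3.97, -3.89]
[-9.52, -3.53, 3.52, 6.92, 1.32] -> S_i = Random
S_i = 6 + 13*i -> [6, 19, 32, 45, 58]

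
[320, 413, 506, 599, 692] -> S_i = 320 + 93*i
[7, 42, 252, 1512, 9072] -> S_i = 7*6^i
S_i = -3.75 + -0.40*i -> [-3.75, -4.15, -4.55, -4.95, -5.35]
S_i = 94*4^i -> [94, 376, 1504, 6016, 24064]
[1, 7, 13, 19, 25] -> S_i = 1 + 6*i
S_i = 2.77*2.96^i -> [2.77, 8.2, 24.27, 71.84, 212.64]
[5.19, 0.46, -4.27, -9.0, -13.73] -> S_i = 5.19 + -4.73*i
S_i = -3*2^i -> [-3, -6, -12, -24, -48]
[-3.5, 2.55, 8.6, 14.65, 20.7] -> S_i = -3.50 + 6.05*i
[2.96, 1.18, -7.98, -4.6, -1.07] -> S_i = Random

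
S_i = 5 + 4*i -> [5, 9, 13, 17, 21]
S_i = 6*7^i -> [6, 42, 294, 2058, 14406]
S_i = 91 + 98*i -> [91, 189, 287, 385, 483]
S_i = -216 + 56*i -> [-216, -160, -104, -48, 8]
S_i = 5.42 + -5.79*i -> [5.42, -0.37, -6.16, -11.95, -17.74]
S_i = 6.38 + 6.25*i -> [6.38, 12.63, 18.88, 25.13, 31.38]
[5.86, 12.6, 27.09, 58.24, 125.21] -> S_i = 5.86*2.15^i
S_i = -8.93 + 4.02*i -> [-8.93, -4.91, -0.89, 3.13, 7.15]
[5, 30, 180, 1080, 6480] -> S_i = 5*6^i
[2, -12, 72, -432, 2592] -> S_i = 2*-6^i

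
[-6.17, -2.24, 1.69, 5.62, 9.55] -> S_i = -6.17 + 3.93*i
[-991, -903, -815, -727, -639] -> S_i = -991 + 88*i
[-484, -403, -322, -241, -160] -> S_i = -484 + 81*i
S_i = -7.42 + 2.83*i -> [-7.42, -4.59, -1.76, 1.07, 3.9]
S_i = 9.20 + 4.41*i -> [9.2, 13.61, 18.02, 22.43, 26.84]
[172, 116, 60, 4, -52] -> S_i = 172 + -56*i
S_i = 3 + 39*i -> [3, 42, 81, 120, 159]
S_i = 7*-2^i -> [7, -14, 28, -56, 112]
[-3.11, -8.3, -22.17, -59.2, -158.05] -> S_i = -3.11*2.67^i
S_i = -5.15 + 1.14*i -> [-5.15, -4.01, -2.87, -1.73, -0.59]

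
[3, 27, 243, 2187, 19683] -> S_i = 3*9^i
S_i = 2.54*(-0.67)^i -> [2.54, -1.7, 1.14, -0.76, 0.51]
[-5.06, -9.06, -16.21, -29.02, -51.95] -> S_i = -5.06*1.79^i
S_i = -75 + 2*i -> [-75, -73, -71, -69, -67]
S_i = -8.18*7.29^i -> [-8.18, -59.63, -434.72, -3169.1, -23102.74]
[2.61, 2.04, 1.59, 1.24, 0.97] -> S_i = 2.61*0.78^i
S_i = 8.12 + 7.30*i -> [8.12, 15.42, 22.72, 30.02, 37.32]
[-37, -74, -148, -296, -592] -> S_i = -37*2^i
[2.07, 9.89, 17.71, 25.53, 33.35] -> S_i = 2.07 + 7.82*i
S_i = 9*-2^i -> [9, -18, 36, -72, 144]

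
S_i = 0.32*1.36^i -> [0.32, 0.44, 0.59, 0.8, 1.09]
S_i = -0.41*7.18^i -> [-0.41, -2.94, -21.14, -151.76, -1089.64]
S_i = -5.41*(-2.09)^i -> [-5.41, 11.31, -23.63, 49.39, -103.22]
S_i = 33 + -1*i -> [33, 32, 31, 30, 29]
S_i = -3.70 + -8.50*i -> [-3.7, -12.2, -20.7, -29.2, -37.7]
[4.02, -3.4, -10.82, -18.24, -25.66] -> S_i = 4.02 + -7.42*i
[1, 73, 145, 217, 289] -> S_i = 1 + 72*i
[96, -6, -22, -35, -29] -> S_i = Random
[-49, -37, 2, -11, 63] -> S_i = Random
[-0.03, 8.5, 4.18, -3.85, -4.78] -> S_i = Random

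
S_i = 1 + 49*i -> [1, 50, 99, 148, 197]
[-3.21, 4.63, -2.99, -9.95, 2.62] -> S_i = Random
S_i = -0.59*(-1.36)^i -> [-0.59, 0.8, -1.09, 1.48, -2.02]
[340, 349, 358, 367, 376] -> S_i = 340 + 9*i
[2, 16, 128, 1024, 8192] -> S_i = 2*8^i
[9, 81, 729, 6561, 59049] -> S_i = 9*9^i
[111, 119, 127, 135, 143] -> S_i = 111 + 8*i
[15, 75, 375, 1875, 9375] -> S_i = 15*5^i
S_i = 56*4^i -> [56, 224, 896, 3584, 14336]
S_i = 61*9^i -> [61, 549, 4941, 44469, 400221]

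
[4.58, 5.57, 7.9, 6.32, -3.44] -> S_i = Random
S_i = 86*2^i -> [86, 172, 344, 688, 1376]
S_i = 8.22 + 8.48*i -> [8.22, 16.7, 25.18, 33.66, 42.14]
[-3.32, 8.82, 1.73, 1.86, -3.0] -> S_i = Random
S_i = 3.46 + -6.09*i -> [3.46, -2.63, -8.72, -14.81, -20.9]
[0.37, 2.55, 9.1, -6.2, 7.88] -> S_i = Random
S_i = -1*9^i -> [-1, -9, -81, -729, -6561]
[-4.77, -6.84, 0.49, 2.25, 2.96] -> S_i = Random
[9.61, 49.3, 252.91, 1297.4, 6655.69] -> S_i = 9.61*5.13^i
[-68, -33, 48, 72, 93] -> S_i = Random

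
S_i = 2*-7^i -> [2, -14, 98, -686, 4802]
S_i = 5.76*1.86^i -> [5.76, 10.71, 19.93, 37.06, 68.94]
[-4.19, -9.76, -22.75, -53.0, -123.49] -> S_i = -4.19*2.33^i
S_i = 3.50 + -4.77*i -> [3.5, -1.27, -6.04, -10.81, -15.58]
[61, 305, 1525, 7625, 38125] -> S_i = 61*5^i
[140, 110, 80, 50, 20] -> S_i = 140 + -30*i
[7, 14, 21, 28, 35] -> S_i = 7 + 7*i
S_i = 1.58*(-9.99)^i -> [1.58, -15.78, 157.68, -1575.26, 15736.89]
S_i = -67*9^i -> [-67, -603, -5427, -48843, -439587]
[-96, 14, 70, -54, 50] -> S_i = Random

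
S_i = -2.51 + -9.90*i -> [-2.51, -12.41, -22.31, -32.21, -42.11]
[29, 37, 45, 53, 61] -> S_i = 29 + 8*i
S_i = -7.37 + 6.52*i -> [-7.37, -0.85, 5.67, 12.19, 18.71]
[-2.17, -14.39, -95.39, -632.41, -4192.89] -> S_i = -2.17*6.63^i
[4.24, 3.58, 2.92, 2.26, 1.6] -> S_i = 4.24 + -0.66*i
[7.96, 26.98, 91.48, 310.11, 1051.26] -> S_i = 7.96*3.39^i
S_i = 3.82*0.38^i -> [3.82, 1.45, 0.55, 0.21, 0.08]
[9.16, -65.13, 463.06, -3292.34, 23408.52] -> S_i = 9.16*(-7.11)^i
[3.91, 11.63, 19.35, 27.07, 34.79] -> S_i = 3.91 + 7.72*i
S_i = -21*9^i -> [-21, -189, -1701, -15309, -137781]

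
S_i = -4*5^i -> [-4, -20, -100, -500, -2500]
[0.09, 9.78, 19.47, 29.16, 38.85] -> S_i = 0.09 + 9.69*i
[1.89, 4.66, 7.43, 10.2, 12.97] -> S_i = 1.89 + 2.77*i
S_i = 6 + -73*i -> [6, -67, -140, -213, -286]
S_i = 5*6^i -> [5, 30, 180, 1080, 6480]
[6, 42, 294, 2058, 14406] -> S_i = 6*7^i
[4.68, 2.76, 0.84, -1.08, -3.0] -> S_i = 4.68 + -1.92*i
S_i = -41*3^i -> [-41, -123, -369, -1107, -3321]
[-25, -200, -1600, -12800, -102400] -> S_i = -25*8^i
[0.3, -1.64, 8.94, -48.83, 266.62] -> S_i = 0.30*(-5.46)^i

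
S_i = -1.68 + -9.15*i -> [-1.68, -10.83, -19.98, -29.13, -38.28]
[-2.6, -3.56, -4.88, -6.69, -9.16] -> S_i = -2.60*1.37^i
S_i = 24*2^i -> [24, 48, 96, 192, 384]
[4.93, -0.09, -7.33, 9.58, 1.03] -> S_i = Random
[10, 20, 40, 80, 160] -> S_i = 10*2^i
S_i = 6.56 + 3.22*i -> [6.56, 9.78, 13.0, 16.22, 19.44]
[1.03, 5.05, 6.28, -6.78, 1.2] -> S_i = Random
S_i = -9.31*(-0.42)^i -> [-9.31, 3.91, -1.64, 0.69, -0.29]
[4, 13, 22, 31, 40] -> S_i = 4 + 9*i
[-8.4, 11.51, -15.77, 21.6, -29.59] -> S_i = -8.40*(-1.37)^i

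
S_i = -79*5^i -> [-79, -395, -1975, -9875, -49375]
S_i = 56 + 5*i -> [56, 61, 66, 71, 76]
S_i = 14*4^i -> [14, 56, 224, 896, 3584]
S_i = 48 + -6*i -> [48, 42, 36, 30, 24]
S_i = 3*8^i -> [3, 24, 192, 1536, 12288]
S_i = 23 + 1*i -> [23, 24, 25, 26, 27]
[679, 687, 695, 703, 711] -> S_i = 679 + 8*i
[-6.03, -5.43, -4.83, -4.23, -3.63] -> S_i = -6.03 + 0.60*i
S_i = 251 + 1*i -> [251, 252, 253, 254, 255]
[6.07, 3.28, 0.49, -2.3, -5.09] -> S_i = 6.07 + -2.79*i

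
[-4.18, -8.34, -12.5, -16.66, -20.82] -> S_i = -4.18 + -4.16*i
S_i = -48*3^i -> [-48, -144, -432, -1296, -3888]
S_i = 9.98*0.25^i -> [9.98, 2.5, 0.62, 0.16, 0.04]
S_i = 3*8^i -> [3, 24, 192, 1536, 12288]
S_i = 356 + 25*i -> [356, 381, 406, 431, 456]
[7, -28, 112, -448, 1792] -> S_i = 7*-4^i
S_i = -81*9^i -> [-81, -729, -6561, -59049, -531441]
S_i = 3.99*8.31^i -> [3.99, 33.16, 275.53, 2289.69, 19027.29]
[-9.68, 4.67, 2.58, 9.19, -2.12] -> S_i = Random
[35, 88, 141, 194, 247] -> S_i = 35 + 53*i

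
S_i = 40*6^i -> [40, 240, 1440, 8640, 51840]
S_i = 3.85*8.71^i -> [3.85, 33.53, 292.08, 2543.99, 22158.14]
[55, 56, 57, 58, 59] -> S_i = 55 + 1*i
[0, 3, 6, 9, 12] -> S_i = 0 + 3*i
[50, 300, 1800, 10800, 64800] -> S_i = 50*6^i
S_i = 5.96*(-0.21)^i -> [5.96, -1.25, 0.26, -0.06, 0.01]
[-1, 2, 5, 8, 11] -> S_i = -1 + 3*i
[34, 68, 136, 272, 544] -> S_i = 34*2^i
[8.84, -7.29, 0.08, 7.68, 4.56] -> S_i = Random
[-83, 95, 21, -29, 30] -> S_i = Random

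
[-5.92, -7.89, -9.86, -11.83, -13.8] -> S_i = -5.92 + -1.97*i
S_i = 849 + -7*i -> [849, 842, 835, 828, 821]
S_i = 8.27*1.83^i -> [8.27, 15.13, 27.7, 50.68, 92.75]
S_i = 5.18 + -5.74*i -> [5.18, -0.56, -6.3, -12.04, -17.78]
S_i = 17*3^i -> [17, 51, 153, 459, 1377]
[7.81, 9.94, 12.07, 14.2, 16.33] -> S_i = 7.81 + 2.13*i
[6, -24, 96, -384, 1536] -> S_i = 6*-4^i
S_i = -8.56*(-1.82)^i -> [-8.56, 15.58, -28.35, 51.6, -93.92]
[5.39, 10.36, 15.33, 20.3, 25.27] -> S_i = 5.39 + 4.97*i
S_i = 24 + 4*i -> [24, 28, 32, 36, 40]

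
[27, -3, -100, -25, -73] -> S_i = Random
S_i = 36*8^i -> [36, 288, 2304, 18432, 147456]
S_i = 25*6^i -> [25, 150, 900, 5400, 32400]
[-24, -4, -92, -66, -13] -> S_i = Random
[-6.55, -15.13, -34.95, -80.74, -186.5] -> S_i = -6.55*2.31^i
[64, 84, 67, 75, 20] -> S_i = Random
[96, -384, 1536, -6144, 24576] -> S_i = 96*-4^i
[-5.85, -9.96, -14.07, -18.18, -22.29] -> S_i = -5.85 + -4.11*i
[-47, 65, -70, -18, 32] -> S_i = Random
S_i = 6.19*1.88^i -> [6.19, 11.64, 21.88, 41.13, 77.33]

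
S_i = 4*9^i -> [4, 36, 324, 2916, 26244]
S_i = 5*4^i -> [5, 20, 80, 320, 1280]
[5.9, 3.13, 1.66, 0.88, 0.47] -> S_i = 5.90*0.53^i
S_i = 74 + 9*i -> [74, 83, 92, 101, 110]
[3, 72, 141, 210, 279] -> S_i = 3 + 69*i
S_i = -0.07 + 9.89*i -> [-0.07, 9.82, 19.71, 29.6, 39.49]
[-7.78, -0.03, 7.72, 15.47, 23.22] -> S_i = -7.78 + 7.75*i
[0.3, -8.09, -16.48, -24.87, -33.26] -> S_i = 0.30 + -8.39*i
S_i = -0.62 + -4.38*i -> [-0.62, -5.0, -9.38, -13.76, -18.14]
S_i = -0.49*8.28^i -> [-0.49, -4.06, -33.59, -278.16, -2303.12]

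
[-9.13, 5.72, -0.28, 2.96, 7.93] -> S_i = Random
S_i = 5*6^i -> [5, 30, 180, 1080, 6480]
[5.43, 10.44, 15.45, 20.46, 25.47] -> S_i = 5.43 + 5.01*i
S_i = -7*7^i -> [-7, -49, -343, -2401, -16807]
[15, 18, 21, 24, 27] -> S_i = 15 + 3*i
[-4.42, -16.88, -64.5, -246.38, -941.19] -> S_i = -4.42*3.82^i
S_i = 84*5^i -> [84, 420, 2100, 10500, 52500]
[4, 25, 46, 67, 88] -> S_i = 4 + 21*i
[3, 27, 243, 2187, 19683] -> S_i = 3*9^i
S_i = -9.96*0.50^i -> [-9.96, -4.98, -2.49, -1.25, -0.62]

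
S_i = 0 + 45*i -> [0, 45, 90, 135, 180]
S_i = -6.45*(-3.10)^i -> [-6.45, 20.0, -61.98, 192.15, -595.67]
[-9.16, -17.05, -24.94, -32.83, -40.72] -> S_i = -9.16 + -7.89*i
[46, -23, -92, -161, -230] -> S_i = 46 + -69*i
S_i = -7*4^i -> [-7, -28, -112, -448, -1792]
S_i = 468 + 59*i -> [468, 527, 586, 645, 704]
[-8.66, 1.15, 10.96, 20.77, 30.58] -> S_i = -8.66 + 9.81*i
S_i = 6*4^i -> [6, 24, 96, 384, 1536]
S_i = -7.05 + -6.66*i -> [-7.05, -13.71, -20.37, -27.03, -33.69]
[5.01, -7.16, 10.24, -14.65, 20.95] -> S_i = 5.01*(-1.43)^i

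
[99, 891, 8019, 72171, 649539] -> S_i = 99*9^i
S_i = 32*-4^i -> [32, -128, 512, -2048, 8192]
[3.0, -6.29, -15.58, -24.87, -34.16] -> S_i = 3.00 + -9.29*i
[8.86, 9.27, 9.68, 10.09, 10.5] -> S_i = 8.86 + 0.41*i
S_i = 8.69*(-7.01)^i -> [8.69, -60.92, 427.03, -2993.46, 20984.17]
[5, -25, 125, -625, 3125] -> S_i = 5*-5^i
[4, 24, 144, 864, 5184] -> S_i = 4*6^i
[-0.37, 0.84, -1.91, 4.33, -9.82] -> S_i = -0.37*(-2.27)^i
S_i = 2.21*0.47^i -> [2.21, 1.04, 0.49, 0.23, 0.11]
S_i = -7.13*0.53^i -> [-7.13, -3.78, -2.0, -1.06, -0.56]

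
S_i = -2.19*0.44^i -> [-2.19, -0.96, -0.42, -0.19, -0.08]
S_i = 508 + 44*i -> [508, 552, 596, 640, 684]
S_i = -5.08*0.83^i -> [-5.08, -4.22, -3.5, -2.9, -2.41]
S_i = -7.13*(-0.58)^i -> [-7.13, 4.14, -2.4, 1.39, -0.81]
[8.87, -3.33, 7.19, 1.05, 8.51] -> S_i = Random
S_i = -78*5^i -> [-78, -390, -1950, -9750, -48750]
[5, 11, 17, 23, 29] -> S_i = 5 + 6*i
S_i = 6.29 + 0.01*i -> [6.29, 6.3, 6.31, 6.32, 6.33]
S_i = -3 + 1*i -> [-3, -2, -1, 0, 1]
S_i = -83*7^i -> [-83, -581, -4067, -28469, -199283]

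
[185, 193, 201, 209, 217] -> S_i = 185 + 8*i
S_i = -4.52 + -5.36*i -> [-4.52, -9.88, -15.24, -20.6, -25.96]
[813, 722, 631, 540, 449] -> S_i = 813 + -91*i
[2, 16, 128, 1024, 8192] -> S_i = 2*8^i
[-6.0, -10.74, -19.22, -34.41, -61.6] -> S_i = -6.00*1.79^i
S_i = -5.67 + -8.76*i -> [-5.67, -14.43, -23.19, -31.95, -40.71]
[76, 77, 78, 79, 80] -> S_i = 76 + 1*i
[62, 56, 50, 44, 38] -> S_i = 62 + -6*i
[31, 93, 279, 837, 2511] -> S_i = 31*3^i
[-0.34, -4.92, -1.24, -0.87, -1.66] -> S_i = Random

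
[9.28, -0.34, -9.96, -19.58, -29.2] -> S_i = 9.28 + -9.62*i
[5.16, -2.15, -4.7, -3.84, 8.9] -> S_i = Random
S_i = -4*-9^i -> [-4, 36, -324, 2916, -26244]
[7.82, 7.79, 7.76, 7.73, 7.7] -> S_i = 7.82 + -0.03*i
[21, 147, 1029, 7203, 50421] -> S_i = 21*7^i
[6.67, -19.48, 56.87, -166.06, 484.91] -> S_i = 6.67*(-2.92)^i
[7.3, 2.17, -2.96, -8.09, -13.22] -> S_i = 7.30 + -5.13*i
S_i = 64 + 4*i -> [64, 68, 72, 76, 80]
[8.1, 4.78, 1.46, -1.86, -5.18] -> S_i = 8.10 + -3.32*i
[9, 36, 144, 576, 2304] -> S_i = 9*4^i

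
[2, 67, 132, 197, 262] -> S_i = 2 + 65*i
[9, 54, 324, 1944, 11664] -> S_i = 9*6^i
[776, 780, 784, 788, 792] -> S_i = 776 + 4*i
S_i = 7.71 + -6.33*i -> [7.71, 1.38, -4.95, -11.28, -17.61]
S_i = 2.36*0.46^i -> [2.36, 1.09, 0.5, 0.23, 0.11]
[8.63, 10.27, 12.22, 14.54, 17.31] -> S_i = 8.63*1.19^i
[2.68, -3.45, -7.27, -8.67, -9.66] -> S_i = Random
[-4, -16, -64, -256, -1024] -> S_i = -4*4^i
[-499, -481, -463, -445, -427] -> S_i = -499 + 18*i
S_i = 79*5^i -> [79, 395, 1975, 9875, 49375]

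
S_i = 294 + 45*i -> [294, 339, 384, 429, 474]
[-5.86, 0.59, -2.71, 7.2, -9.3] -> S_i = Random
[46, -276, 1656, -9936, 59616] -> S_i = 46*-6^i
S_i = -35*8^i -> [-35, -280, -2240, -17920, -143360]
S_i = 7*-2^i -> [7, -14, 28, -56, 112]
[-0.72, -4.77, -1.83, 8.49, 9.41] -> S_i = Random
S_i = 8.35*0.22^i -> [8.35, 1.84, 0.4, 0.09, 0.02]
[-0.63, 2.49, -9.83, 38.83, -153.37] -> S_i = -0.63*(-3.95)^i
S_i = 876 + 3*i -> [876, 879, 882, 885, 888]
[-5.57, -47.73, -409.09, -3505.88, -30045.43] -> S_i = -5.57*8.57^i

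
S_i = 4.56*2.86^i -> [4.56, 13.04, 37.3, 106.68, 305.09]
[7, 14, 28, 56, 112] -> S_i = 7*2^i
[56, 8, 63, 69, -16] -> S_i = Random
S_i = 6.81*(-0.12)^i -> [6.81, -0.82, 0.1, -0.01, 0.0]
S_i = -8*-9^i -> [-8, 72, -648, 5832, -52488]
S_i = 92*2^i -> [92, 184, 368, 736, 1472]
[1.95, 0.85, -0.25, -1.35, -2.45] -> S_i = 1.95 + -1.10*i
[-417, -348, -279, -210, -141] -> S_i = -417 + 69*i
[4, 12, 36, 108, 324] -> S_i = 4*3^i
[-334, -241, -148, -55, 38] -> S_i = -334 + 93*i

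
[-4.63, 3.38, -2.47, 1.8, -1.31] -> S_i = -4.63*(-0.73)^i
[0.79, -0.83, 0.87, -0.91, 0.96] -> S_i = 0.79*(-1.05)^i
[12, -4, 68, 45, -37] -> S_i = Random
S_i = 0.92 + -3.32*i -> [0.92, -2.4, -5.72, -9.04, -12.36]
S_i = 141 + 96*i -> [141, 237, 333, 429, 525]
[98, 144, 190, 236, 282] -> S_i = 98 + 46*i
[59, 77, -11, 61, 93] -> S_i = Random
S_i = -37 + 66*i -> [-37, 29, 95, 161, 227]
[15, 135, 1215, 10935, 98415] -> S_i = 15*9^i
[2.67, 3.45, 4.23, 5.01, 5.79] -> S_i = 2.67 + 0.78*i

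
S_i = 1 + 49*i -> [1, 50, 99, 148, 197]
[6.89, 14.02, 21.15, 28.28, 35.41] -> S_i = 6.89 + 7.13*i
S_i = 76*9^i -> [76, 684, 6156, 55404, 498636]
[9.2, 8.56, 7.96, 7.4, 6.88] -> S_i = 9.20*0.93^i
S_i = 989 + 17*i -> [989, 1006, 1023, 1040, 1057]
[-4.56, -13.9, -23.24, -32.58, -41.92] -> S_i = -4.56 + -9.34*i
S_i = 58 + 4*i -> [58, 62, 66, 70, 74]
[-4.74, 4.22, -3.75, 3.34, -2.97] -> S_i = -4.74*(-0.89)^i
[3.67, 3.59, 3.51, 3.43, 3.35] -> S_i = 3.67 + -0.08*i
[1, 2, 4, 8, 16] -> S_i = 1*2^i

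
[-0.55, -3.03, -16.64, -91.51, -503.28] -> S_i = -0.55*5.50^i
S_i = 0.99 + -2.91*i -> [0.99, -1.92, -4.83, -7.74, -10.65]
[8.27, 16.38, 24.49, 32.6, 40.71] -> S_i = 8.27 + 8.11*i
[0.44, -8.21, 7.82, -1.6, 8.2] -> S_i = Random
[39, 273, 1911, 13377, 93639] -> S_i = 39*7^i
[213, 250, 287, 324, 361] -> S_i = 213 + 37*i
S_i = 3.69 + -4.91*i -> [3.69, -1.22, -6.13, -11.04, -15.95]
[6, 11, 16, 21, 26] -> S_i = 6 + 5*i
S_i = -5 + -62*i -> [-5, -67, -129, -191, -253]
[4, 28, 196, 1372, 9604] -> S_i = 4*7^i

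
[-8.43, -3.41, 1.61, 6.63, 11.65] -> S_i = -8.43 + 5.02*i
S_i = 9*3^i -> [9, 27, 81, 243, 729]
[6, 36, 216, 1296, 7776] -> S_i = 6*6^i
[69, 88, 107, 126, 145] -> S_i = 69 + 19*i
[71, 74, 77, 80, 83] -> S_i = 71 + 3*i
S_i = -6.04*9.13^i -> [-6.04, -55.15, -503.48, -4596.73, -41968.17]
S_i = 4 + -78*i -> [4, -74, -152, -230, -308]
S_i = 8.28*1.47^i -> [8.28, 12.17, 17.89, 26.3, 38.66]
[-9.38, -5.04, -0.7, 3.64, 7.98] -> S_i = -9.38 + 4.34*i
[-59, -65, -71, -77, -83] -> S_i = -59 + -6*i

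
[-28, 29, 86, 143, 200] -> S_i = -28 + 57*i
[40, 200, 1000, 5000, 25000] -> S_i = 40*5^i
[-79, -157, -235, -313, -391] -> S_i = -79 + -78*i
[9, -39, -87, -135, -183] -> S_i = 9 + -48*i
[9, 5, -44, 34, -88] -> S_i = Random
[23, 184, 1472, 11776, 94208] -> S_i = 23*8^i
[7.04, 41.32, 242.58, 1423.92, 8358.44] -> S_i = 7.04*5.87^i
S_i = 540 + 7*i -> [540, 547, 554, 561, 568]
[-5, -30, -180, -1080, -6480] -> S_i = -5*6^i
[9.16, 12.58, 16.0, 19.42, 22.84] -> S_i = 9.16 + 3.42*i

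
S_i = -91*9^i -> [-91, -819, -7371, -66339, -597051]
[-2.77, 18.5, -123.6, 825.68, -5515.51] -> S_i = -2.77*(-6.68)^i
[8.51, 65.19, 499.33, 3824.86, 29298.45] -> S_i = 8.51*7.66^i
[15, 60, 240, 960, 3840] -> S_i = 15*4^i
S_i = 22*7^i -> [22, 154, 1078, 7546, 52822]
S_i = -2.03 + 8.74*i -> [-2.03, 6.71, 15.45, 24.19, 32.93]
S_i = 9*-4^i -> [9, -36, 144, -576, 2304]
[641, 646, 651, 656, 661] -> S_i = 641 + 5*i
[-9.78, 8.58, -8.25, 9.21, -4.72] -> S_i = Random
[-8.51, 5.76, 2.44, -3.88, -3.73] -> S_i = Random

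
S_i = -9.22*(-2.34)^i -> [-9.22, 21.57, -50.49, 118.13, -276.44]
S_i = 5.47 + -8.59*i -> [5.47, -3.12, -11.71, -20.3, -28.89]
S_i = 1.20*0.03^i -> [1.2, 0.04, 0.0, 0.0, 0.0]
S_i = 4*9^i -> [4, 36, 324, 2916, 26244]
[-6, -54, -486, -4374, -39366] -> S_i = -6*9^i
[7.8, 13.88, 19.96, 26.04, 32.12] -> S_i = 7.80 + 6.08*i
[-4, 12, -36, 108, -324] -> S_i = -4*-3^i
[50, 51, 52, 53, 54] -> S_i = 50 + 1*i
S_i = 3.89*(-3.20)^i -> [3.89, -12.45, 39.83, -127.47, 407.9]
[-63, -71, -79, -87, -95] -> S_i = -63 + -8*i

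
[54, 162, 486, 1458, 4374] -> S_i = 54*3^i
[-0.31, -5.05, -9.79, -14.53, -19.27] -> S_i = -0.31 + -4.74*i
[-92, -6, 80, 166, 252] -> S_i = -92 + 86*i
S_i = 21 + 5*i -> [21, 26, 31, 36, 41]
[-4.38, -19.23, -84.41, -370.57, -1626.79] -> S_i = -4.38*4.39^i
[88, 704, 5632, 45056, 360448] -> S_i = 88*8^i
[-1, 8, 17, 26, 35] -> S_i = -1 + 9*i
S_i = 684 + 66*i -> [684, 750, 816, 882, 948]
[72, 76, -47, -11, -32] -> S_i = Random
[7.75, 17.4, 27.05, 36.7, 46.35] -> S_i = 7.75 + 9.65*i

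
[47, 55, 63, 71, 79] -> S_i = 47 + 8*i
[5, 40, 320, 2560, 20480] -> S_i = 5*8^i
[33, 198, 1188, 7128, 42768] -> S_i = 33*6^i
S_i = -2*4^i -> [-2, -8, -32, -128, -512]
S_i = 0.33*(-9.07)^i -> [0.33, -2.99, 27.15, -246.23, 2233.28]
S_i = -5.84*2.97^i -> [-5.84, -17.34, -51.51, -153.0, -454.4]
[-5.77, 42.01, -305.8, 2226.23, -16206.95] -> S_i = -5.77*(-7.28)^i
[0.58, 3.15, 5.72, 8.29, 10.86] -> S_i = 0.58 + 2.57*i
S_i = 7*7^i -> [7, 49, 343, 2401, 16807]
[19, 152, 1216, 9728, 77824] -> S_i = 19*8^i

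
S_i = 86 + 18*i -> [86, 104, 122, 140, 158]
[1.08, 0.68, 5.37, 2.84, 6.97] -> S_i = Random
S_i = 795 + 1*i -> [795, 796, 797, 798, 799]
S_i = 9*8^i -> [9, 72, 576, 4608, 36864]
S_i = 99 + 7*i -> [99, 106, 113, 120, 127]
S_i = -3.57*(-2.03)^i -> [-3.57, 7.25, -14.71, 29.86, -60.63]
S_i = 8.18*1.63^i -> [8.18, 13.33, 21.73, 35.43, 57.74]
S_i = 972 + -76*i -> [972, 896, 820, 744, 668]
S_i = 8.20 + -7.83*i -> [8.2, 0.37, -7.46, -15.29, -23.12]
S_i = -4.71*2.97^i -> [-4.71, -13.99, -41.55, -123.39, -366.48]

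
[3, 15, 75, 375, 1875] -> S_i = 3*5^i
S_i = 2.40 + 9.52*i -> [2.4, 11.92, 21.44, 30.96, 40.48]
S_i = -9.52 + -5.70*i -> [-9.52, -15.22, -20.92, -26.62, -32.32]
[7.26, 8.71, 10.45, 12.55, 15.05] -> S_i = 7.26*1.20^i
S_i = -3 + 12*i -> [-3, 9, 21, 33, 45]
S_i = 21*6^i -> [21, 126, 756, 4536, 27216]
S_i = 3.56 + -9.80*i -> [3.56, -6.24, -16.04, -25.84, -35.64]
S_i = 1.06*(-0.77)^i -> [1.06, -0.82, 0.63, -0.48, 0.37]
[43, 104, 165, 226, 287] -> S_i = 43 + 61*i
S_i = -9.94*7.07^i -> [-9.94, -70.28, -496.85, -3512.73, -24834.99]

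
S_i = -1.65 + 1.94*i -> [-1.65, 0.29, 2.23, 4.17, 6.11]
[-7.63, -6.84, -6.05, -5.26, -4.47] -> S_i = -7.63 + 0.79*i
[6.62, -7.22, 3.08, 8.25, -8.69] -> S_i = Random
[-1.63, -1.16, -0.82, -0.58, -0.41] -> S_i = -1.63*0.71^i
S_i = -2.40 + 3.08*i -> [-2.4, 0.68, 3.76, 6.84, 9.92]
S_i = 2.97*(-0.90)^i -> [2.97, -2.67, 2.41, -2.17, 1.95]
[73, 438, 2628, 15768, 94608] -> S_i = 73*6^i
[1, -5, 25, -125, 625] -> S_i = 1*-5^i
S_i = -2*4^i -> [-2, -8, -32, -128, -512]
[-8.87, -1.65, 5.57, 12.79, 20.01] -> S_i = -8.87 + 7.22*i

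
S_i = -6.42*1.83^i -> [-6.42, -11.75, -21.5, -39.34, -72.0]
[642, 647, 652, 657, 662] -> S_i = 642 + 5*i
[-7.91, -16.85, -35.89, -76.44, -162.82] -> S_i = -7.91*2.13^i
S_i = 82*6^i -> [82, 492, 2952, 17712, 106272]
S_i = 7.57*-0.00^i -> [7.57, -0.0, 0.0, -0.0, 0.0]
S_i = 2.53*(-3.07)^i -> [2.53, -7.77, 23.84, -73.2, 224.74]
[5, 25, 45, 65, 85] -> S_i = 5 + 20*i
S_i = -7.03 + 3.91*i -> [-7.03, -3.12, 0.79, 4.7, 8.61]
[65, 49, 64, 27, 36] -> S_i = Random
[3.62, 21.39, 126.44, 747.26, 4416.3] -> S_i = 3.62*5.91^i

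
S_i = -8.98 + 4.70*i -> [-8.98, -4.28, 0.42, 5.12, 9.82]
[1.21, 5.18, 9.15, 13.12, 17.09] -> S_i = 1.21 + 3.97*i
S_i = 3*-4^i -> [3, -12, 48, -192, 768]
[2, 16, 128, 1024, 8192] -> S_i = 2*8^i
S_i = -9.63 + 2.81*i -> [-9.63, -6.82, -4.01, -1.2, 1.61]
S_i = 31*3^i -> [31, 93, 279, 837, 2511]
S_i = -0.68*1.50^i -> [-0.68, -1.02, -1.53, -2.3, -3.44]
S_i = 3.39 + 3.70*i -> [3.39, 7.09, 10.79, 14.49, 18.19]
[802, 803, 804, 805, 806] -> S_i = 802 + 1*i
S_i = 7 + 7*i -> [7, 14, 21, 28, 35]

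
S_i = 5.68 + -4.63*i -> [5.68, 1.05, -3.58, -8.21, -12.84]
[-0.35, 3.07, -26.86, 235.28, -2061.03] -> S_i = -0.35*(-8.76)^i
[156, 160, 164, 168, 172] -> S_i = 156 + 4*i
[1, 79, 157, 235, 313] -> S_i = 1 + 78*i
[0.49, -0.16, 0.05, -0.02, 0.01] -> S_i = 0.49*(-0.32)^i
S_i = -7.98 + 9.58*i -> [-7.98, 1.6, 11.18, 20.76, 30.34]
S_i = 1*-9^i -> [1, -9, 81, -729, 6561]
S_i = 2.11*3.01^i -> [2.11, 6.35, 19.12, 57.54, 173.2]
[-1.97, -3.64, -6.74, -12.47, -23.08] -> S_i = -1.97*1.85^i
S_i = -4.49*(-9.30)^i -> [-4.49, 41.76, -388.34, 3611.56, -33587.54]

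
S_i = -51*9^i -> [-51, -459, -4131, -37179, -334611]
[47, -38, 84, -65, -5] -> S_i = Random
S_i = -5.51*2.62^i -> [-5.51, -14.44, -37.82, -99.1, -259.63]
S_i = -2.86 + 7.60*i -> [-2.86, 4.74, 12.34, 19.94, 27.54]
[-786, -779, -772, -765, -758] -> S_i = -786 + 7*i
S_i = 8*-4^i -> [8, -32, 128, -512, 2048]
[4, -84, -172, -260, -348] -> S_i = 4 + -88*i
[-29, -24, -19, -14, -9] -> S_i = -29 + 5*i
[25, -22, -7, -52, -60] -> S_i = Random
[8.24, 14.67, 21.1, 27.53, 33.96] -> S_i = 8.24 + 6.43*i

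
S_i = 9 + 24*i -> [9, 33, 57, 81, 105]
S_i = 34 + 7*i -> [34, 41, 48, 55, 62]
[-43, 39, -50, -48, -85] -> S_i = Random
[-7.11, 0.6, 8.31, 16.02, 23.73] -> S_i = -7.11 + 7.71*i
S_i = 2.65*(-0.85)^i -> [2.65, -2.25, 1.91, -1.63, 1.38]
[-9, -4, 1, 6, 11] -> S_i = -9 + 5*i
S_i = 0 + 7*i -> [0, 7, 14, 21, 28]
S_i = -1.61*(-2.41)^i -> [-1.61, 3.88, -9.35, 22.54, -54.31]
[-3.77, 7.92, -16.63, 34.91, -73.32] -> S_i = -3.77*(-2.10)^i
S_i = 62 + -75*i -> [62, -13, -88, -163, -238]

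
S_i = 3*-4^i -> [3, -12, 48, -192, 768]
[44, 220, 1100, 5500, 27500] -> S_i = 44*5^i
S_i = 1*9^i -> [1, 9, 81, 729, 6561]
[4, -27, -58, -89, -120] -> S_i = 4 + -31*i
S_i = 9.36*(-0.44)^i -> [9.36, -4.12, 1.81, -0.8, 0.35]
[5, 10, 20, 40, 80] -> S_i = 5*2^i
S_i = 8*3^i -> [8, 24, 72, 216, 648]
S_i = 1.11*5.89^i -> [1.11, 6.54, 38.51, 226.81, 1335.93]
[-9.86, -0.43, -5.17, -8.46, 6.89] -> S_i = Random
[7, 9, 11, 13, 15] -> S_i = 7 + 2*i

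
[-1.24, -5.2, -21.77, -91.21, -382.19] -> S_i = -1.24*4.19^i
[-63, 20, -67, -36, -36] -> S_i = Random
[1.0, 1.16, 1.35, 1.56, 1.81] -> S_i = 1.00*1.16^i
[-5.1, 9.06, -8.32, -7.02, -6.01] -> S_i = Random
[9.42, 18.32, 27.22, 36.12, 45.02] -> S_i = 9.42 + 8.90*i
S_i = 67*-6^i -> [67, -402, 2412, -14472, 86832]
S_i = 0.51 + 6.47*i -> [0.51, 6.98, 13.45, 19.92, 26.39]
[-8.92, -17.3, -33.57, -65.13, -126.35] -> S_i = -8.92*1.94^i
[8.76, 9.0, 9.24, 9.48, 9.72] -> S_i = 8.76 + 0.24*i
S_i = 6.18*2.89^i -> [6.18, 17.86, 51.62, 149.17, 431.1]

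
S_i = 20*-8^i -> [20, -160, 1280, -10240, 81920]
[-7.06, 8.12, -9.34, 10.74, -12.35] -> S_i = -7.06*(-1.15)^i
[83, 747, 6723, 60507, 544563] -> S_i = 83*9^i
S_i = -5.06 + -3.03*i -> [-5.06, -8.09, -11.12, -14.15, -17.18]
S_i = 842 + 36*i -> [842, 878, 914, 950, 986]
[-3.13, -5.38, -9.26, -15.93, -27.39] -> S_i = -3.13*1.72^i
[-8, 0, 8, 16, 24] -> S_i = -8 + 8*i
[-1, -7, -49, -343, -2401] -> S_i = -1*7^i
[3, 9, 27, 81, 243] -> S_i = 3*3^i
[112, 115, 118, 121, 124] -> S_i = 112 + 3*i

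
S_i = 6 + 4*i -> [6, 10, 14, 18, 22]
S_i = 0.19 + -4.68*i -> [0.19, -4.49, -9.17, -13.85, -18.53]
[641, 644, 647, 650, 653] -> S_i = 641 + 3*i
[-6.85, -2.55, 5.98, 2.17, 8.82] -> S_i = Random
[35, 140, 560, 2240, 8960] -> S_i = 35*4^i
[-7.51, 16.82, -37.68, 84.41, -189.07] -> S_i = -7.51*(-2.24)^i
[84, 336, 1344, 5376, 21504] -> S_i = 84*4^i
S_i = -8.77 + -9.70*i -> [-8.77, -18.47, -28.17, -37.87, -47.57]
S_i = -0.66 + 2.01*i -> [-0.66, 1.35, 3.36, 5.37, 7.38]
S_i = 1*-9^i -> [1, -9, 81, -729, 6561]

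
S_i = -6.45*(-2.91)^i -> [-6.45, 18.77, -54.62, 158.94, -462.52]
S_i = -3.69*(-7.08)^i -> [-3.69, 26.13, -184.97, 1309.56, -9271.7]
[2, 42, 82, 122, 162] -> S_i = 2 + 40*i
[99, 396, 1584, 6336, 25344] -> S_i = 99*4^i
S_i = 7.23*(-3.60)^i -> [7.23, -26.03, 93.7, -337.32, 1214.36]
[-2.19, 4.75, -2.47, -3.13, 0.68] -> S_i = Random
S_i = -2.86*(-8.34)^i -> [-2.86, 23.85, -198.93, 1659.07, -13836.63]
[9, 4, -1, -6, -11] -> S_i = 9 + -5*i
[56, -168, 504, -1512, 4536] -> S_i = 56*-3^i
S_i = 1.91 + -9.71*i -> [1.91, -7.8, -17.51, -27.22, -36.93]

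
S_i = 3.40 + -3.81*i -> [3.4, -0.41, -4.22, -8.03, -11.84]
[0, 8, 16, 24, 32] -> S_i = 0 + 8*i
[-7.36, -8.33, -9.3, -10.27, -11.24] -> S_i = -7.36 + -0.97*i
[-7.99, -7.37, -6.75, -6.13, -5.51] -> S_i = -7.99 + 0.62*i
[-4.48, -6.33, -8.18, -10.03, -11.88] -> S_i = -4.48 + -1.85*i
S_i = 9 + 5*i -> [9, 14, 19, 24, 29]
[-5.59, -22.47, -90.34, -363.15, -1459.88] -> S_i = -5.59*4.02^i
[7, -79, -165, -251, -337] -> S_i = 7 + -86*i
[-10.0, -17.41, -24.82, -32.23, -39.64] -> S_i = -10.00 + -7.41*i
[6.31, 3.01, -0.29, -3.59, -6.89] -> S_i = 6.31 + -3.30*i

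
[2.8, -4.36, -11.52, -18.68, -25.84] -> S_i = 2.80 + -7.16*i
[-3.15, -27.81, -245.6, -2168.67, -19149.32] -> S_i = -3.15*8.83^i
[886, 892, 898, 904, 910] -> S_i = 886 + 6*i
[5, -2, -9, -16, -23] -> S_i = 5 + -7*i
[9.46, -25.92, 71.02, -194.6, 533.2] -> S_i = 9.46*(-2.74)^i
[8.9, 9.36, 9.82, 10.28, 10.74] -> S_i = 8.90 + 0.46*i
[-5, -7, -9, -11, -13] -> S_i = -5 + -2*i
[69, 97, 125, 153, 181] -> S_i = 69 + 28*i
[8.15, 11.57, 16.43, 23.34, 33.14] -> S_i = 8.15*1.42^i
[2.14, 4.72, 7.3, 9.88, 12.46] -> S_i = 2.14 + 2.58*i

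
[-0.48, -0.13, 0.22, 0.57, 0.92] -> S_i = -0.48 + 0.35*i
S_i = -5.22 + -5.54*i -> [-5.22, -10.76, -16.3, -21.84, -27.38]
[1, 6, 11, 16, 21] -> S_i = 1 + 5*i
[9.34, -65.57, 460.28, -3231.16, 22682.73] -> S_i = 9.34*(-7.02)^i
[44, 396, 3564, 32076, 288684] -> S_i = 44*9^i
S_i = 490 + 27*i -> [490, 517, 544, 571, 598]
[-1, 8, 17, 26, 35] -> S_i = -1 + 9*i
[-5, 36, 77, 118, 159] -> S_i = -5 + 41*i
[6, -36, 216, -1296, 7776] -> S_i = 6*-6^i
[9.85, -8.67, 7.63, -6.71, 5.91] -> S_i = 9.85*(-0.88)^i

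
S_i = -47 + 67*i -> [-47, 20, 87, 154, 221]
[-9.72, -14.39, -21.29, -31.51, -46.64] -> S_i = -9.72*1.48^i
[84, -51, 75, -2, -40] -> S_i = Random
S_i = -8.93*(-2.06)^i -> [-8.93, 18.4, -37.9, 78.06, -160.81]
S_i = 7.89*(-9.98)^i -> [7.89, -78.74, 785.85, -7842.75, 78270.69]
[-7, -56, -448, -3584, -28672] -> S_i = -7*8^i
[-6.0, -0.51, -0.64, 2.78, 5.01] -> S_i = Random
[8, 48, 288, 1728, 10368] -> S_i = 8*6^i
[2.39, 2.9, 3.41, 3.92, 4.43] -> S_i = 2.39 + 0.51*i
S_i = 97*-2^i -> [97, -194, 388, -776, 1552]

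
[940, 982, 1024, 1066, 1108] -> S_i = 940 + 42*i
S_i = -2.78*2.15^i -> [-2.78, -5.98, -12.85, -27.63, -59.4]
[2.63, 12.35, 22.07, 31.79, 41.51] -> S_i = 2.63 + 9.72*i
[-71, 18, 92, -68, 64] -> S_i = Random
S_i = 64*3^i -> [64, 192, 576, 1728, 5184]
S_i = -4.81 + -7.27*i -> [-4.81, -12.08, -19.35, -26.62, -33.89]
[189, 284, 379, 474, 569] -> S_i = 189 + 95*i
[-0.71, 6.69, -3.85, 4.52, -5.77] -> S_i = Random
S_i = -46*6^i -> [-46, -276, -1656, -9936, -59616]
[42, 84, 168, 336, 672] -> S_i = 42*2^i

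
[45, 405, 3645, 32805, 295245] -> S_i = 45*9^i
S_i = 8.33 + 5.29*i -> [8.33, 13.62, 18.91, 24.2, 29.49]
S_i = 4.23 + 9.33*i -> [4.23, 13.56, 22.89, 32.22, 41.55]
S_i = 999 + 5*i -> [999, 1004, 1009, 1014, 1019]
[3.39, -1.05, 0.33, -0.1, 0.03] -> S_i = 3.39*(-0.31)^i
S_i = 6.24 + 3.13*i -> [6.24, 9.37, 12.5, 15.63, 18.76]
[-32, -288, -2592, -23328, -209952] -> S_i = -32*9^i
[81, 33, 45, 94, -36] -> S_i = Random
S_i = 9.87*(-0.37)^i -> [9.87, -3.65, 1.35, -0.5, 0.18]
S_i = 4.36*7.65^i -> [4.36, 33.35, 255.16, 1951.96, 14932.49]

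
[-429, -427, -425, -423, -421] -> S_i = -429 + 2*i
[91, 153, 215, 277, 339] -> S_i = 91 + 62*i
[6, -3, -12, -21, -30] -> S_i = 6 + -9*i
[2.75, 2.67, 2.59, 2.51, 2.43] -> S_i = 2.75*0.97^i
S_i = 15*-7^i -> [15, -105, 735, -5145, 36015]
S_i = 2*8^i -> [2, 16, 128, 1024, 8192]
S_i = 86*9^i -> [86, 774, 6966, 62694, 564246]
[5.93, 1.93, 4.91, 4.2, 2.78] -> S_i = Random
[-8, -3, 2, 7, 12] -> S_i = -8 + 5*i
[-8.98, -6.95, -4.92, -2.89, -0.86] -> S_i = -8.98 + 2.03*i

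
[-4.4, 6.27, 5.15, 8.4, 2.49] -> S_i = Random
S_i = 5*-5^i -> [5, -25, 125, -625, 3125]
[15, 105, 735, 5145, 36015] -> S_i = 15*7^i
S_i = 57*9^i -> [57, 513, 4617, 41553, 373977]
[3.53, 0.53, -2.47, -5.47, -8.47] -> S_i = 3.53 + -3.00*i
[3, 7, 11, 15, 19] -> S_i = 3 + 4*i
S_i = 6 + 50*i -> [6, 56, 106, 156, 206]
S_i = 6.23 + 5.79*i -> [6.23, 12.02, 17.81, 23.6, 29.39]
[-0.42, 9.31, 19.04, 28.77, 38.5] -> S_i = -0.42 + 9.73*i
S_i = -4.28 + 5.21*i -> [-4.28, 0.93, 6.14, 11.35, 16.56]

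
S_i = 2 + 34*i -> [2, 36, 70, 104, 138]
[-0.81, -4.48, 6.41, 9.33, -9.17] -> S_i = Random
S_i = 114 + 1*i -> [114, 115, 116, 117, 118]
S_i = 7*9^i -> [7, 63, 567, 5103, 45927]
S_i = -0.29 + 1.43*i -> [-0.29, 1.14, 2.57, 4.0, 5.43]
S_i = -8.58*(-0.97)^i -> [-8.58, 8.32, -8.07, 7.83, -7.6]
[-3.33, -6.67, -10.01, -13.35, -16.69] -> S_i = -3.33 + -3.34*i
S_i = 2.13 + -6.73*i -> [2.13, -4.6, -11.33, -18.06, -24.79]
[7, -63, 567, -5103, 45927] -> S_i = 7*-9^i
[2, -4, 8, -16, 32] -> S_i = 2*-2^i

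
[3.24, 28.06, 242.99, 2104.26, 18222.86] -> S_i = 3.24*8.66^i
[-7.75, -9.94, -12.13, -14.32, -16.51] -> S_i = -7.75 + -2.19*i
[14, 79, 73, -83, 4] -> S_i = Random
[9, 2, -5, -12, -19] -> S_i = 9 + -7*i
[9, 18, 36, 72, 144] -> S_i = 9*2^i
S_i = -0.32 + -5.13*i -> [-0.32, -5.45, -10.58, -15.71, -20.84]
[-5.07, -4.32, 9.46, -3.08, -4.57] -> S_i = Random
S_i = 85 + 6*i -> [85, 91, 97, 103, 109]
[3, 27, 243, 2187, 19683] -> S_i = 3*9^i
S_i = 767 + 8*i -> [767, 775, 783, 791, 799]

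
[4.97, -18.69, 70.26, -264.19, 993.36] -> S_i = 4.97*(-3.76)^i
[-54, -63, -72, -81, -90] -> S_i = -54 + -9*i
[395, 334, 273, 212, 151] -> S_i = 395 + -61*i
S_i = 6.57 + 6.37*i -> [6.57, 12.94, 19.31, 25.68, 32.05]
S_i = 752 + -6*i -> [752, 746, 740, 734, 728]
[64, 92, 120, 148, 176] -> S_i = 64 + 28*i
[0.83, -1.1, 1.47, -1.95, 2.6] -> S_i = 0.83*(-1.33)^i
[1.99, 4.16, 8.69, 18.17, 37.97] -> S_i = 1.99*2.09^i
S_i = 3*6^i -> [3, 18, 108, 648, 3888]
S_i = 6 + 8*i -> [6, 14, 22, 30, 38]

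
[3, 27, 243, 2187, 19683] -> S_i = 3*9^i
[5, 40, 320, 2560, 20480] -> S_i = 5*8^i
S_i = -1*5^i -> [-1, -5, -25, -125, -625]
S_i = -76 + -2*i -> [-76, -78, -80, -82, -84]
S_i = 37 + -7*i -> [37, 30, 23, 16, 9]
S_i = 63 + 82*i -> [63, 145, 227, 309, 391]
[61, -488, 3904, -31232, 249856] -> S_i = 61*-8^i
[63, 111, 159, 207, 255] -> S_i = 63 + 48*i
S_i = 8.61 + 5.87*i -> [8.61, 14.48, 20.35, 26.22, 32.09]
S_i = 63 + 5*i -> [63, 68, 73, 78, 83]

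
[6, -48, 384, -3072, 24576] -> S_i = 6*-8^i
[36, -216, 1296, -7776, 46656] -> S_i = 36*-6^i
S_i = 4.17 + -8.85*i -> [4.17, -4.68, -13.53, -22.38, -31.23]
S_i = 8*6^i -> [8, 48, 288, 1728, 10368]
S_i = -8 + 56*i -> [-8, 48, 104, 160, 216]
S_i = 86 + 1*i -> [86, 87, 88, 89, 90]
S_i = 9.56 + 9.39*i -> [9.56, 18.95, 28.34, 37.73, 47.12]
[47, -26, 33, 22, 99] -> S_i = Random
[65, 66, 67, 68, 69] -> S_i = 65 + 1*i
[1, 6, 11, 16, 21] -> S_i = 1 + 5*i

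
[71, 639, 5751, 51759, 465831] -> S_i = 71*9^i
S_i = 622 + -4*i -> [622, 618, 614, 610, 606]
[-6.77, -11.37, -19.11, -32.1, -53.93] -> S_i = -6.77*1.68^i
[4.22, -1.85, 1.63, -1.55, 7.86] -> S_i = Random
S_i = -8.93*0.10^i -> [-8.93, -0.89, -0.09, -0.01, -0.0]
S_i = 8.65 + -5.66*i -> [8.65, 2.99, -2.67, -8.33, -13.99]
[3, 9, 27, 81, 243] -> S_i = 3*3^i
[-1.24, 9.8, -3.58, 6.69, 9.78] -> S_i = Random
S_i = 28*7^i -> [28, 196, 1372, 9604, 67228]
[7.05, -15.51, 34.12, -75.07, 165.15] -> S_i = 7.05*(-2.20)^i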